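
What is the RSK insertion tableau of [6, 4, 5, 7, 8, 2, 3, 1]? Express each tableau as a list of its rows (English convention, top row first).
After inserting 6: P = [[6]].
After inserting 4: P = [[4], [6]].
After inserting 5: P = [[4, 5], [6]].
After inserting 7: P = [[4, 5, 7], [6]].
After inserting 8: P = [[4, 5, 7, 8], [6]].
After inserting 2: P = [[2, 5, 7, 8], [4], [6]].
After inserting 3: P = [[2, 3, 7, 8], [4, 5], [6]].
After inserting 1: P = [[1, 3, 7, 8], [2, 5], [4], [6]].

So P = [[1, 3, 7, 8], [2, 5], [4], [6]].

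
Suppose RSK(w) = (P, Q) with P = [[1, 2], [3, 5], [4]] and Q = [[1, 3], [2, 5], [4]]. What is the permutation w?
Reverse the RSK construction: for i from n down to 1, find the cell of Q containing i, remove the entry at that cell from P, and reverse-bump it up through P; the value ejected from row 1 is w(i).

Step i=5: Q has 5 at row 2, column 2; remove 5 from row 2 of P and reverse-bump: 5 enters row 1 and ejects 2. So w(5) = 2. P is now [[1, 5], [3], [4]].
Step i=4: Q has 4 at row 3, column 1; remove 4 from row 3 of P and reverse-bump: 4 enters row 2 and ejects 3; 3 enters row 1 and ejects 1. So w(4) = 1. P is now [[3, 5], [4]].
Step i=3: Q has 3 at row 1, column 2; remove that cell from P, ejecting 5. So w(3) = 5. P is now [[3], [4]].
Step i=2: Q has 2 at row 2, column 1; remove 4 from row 2 of P and reverse-bump: 4 enters row 1 and ejects 3. So w(2) = 3. P is now [[4]].
Step i=1: Q has 1 at row 1, column 1; remove that cell from P, ejecting 4. So w(1) = 4. P is now [].

So w = 4 3 5 1 2.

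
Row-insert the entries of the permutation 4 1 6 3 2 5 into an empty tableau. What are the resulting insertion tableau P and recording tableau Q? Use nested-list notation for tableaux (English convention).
P = [[1, 2, 5], [3, 6], [4]], Q = [[1, 3, 6], [2, 4], [5]]

Insert each entry of the permutation into P by Schensted row insertion, recording in Q the position of each new cell.

Insert 4: appended to row 1. P = [[4]], Q = [[1]].
Insert 1: 1 bumps 4 from row 1; 4 starts row 2. P = [[1], [4]], Q = [[1], [2]].
Insert 6: appended to row 1. P = [[1, 6], [4]], Q = [[1, 3], [2]].
Insert 3: 3 bumps 6 from row 1; 6 appends to row 2. P = [[1, 3], [4, 6]], Q = [[1, 3], [2, 4]].
Insert 2: 2 bumps 3 from row 1; 3 bumps 4 from row 2; 4 starts row 3. P = [[1, 2], [3, 6], [4]], Q = [[1, 3], [2, 4], [5]].
Insert 5: appended to row 1. P = [[1, 2, 5], [3, 6], [4]], Q = [[1, 3, 6], [2, 4], [5]].

So P = [[1, 2, 5], [3, 6], [4]], Q = [[1, 3, 6], [2, 4], [5]].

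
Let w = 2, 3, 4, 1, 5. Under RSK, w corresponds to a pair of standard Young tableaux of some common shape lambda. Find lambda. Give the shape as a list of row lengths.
[4, 1]

Row-insert each entry into an empty tableau.

After inserting 2: P = [[2]].
After inserting 3: P = [[2, 3]].
After inserting 4: P = [[2, 3, 4]].
After inserting 1: P = [[1, 3, 4], [2]].
After inserting 5: P = [[1, 3, 4, 5], [2]].

The final insertion tableau P = [[1, 3, 4, 5], [2]] has shape [4, 1].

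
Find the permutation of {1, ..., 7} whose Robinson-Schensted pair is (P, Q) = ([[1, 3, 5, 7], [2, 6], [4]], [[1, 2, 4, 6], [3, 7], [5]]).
Reverse the RSK construction: for i from n down to 1, find the cell of Q containing i, remove the entry at that cell from P, and reverse-bump it up through P; the value ejected from row 1 is w(i).

Step i=7: Q has 7 at row 2, column 2; remove 6 from row 2 of P and reverse-bump: 6 enters row 1 and ejects 5. So w(7) = 5. P is now [[1, 3, 6, 7], [2], [4]].
Step i=6: Q has 6 at row 1, column 4; remove that cell from P, ejecting 7. So w(6) = 7. P is now [[1, 3, 6], [2], [4]].
Step i=5: Q has 5 at row 3, column 1; remove 4 from row 3 of P and reverse-bump: 4 enters row 2 and ejects 2; 2 enters row 1 and ejects 1. So w(5) = 1. P is now [[2, 3, 6], [4]].
Step i=4: Q has 4 at row 1, column 3; remove that cell from P, ejecting 6. So w(4) = 6. P is now [[2, 3], [4]].
Step i=3: Q has 3 at row 2, column 1; remove 4 from row 2 of P and reverse-bump: 4 enters row 1 and ejects 3. So w(3) = 3. P is now [[2, 4]].
Step i=2: Q has 2 at row 1, column 2; remove that cell from P, ejecting 4. So w(2) = 4. P is now [[2]].
Step i=1: Q has 1 at row 1, column 1; remove that cell from P, ejecting 2. So w(1) = 2. P is now [].

So w = 2 4 3 6 1 7 5.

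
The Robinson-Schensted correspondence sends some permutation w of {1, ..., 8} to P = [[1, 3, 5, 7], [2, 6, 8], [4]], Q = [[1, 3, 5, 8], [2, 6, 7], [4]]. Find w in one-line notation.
Reverse the RSK construction: for i from n down to 1, find the cell of Q containing i, remove the entry at that cell from P, and reverse-bump it up through P; the value ejected from row 1 is w(i).

Step i=8: Q has 8 at row 1, column 4; remove that cell from P, ejecting 7. So w(8) = 7. P is now [[1, 3, 5], [2, 6, 8], [4]].
Step i=7: Q has 7 at row 2, column 3; remove 8 from row 2 of P and reverse-bump: 8 enters row 1 and ejects 5. So w(7) = 5. P is now [[1, 3, 8], [2, 6], [4]].
Step i=6: Q has 6 at row 2, column 2; remove 6 from row 2 of P and reverse-bump: 6 enters row 1 and ejects 3. So w(6) = 3. P is now [[1, 6, 8], [2], [4]].
Step i=5: Q has 5 at row 1, column 3; remove that cell from P, ejecting 8. So w(5) = 8. P is now [[1, 6], [2], [4]].
Step i=4: Q has 4 at row 3, column 1; remove 4 from row 3 of P and reverse-bump: 4 enters row 2 and ejects 2; 2 enters row 1 and ejects 1. So w(4) = 1. P is now [[2, 6], [4]].
Step i=3: Q has 3 at row 1, column 2; remove that cell from P, ejecting 6. So w(3) = 6. P is now [[2], [4]].
Step i=2: Q has 2 at row 2, column 1; remove 4 from row 2 of P and reverse-bump: 4 enters row 1 and ejects 2. So w(2) = 2. P is now [[4]].
Step i=1: Q has 1 at row 1, column 1; remove that cell from P, ejecting 4. So w(1) = 4. P is now [].

So w = 4 2 6 1 8 3 5 7.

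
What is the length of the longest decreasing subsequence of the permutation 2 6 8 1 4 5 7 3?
3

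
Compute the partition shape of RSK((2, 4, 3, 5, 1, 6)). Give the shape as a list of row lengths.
Row-insert each entry into an empty tableau.

After inserting 2: P = [[2]].
After inserting 4: P = [[2, 4]].
After inserting 3: P = [[2, 3], [4]].
After inserting 5: P = [[2, 3, 5], [4]].
After inserting 1: P = [[1, 3, 5], [2], [4]].
After inserting 6: P = [[1, 3, 5, 6], [2], [4]].

The final insertion tableau P = [[1, 3, 5, 6], [2], [4]] has shape [4, 1, 1].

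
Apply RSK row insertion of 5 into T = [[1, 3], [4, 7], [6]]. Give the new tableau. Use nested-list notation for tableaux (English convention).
5 is larger than every entry of row 1, so it is appended to row 1. The new tableau is [[1, 3, 5], [4, 7], [6]].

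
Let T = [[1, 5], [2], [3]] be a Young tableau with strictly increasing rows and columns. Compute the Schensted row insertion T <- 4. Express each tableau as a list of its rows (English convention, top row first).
In row 1, 4 replaces 5 (the leftmost entry greater than 4); 5 is bumped to row 2. 5 is appended to row 2. The new tableau is [[1, 4], [2, 5], [3]].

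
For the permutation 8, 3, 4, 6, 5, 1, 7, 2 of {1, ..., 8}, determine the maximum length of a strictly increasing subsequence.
4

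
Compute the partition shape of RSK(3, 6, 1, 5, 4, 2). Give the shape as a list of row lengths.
[2, 2, 1, 1]

RSK row insertion gives P = [[1, 2], [3, 4], [5], [6]], which has shape [2, 2, 1, 1].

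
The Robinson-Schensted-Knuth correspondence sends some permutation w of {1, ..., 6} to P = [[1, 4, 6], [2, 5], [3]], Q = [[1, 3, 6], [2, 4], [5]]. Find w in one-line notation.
3 2 5 4 1 6

Reverse the RSK construction: for i from n down to 1, find the cell of Q containing i, remove the entry at that cell from P, and reverse-bump it up through P; the value ejected from row 1 is w(i).

Step i=6: Q has 6 at row 1, column 3; remove that cell from P, ejecting 6. So w(6) = 6. P is now [[1, 4], [2, 5], [3]].
Step i=5: Q has 5 at row 3, column 1; remove 3 from row 3 of P and reverse-bump: 3 enters row 2 and ejects 2; 2 enters row 1 and ejects 1. So w(5) = 1. P is now [[2, 4], [3, 5]].
Step i=4: Q has 4 at row 2, column 2; remove 5 from row 2 of P and reverse-bump: 5 enters row 1 and ejects 4. So w(4) = 4. P is now [[2, 5], [3]].
Step i=3: Q has 3 at row 1, column 2; remove that cell from P, ejecting 5. So w(3) = 5. P is now [[2], [3]].
Step i=2: Q has 2 at row 2, column 1; remove 3 from row 2 of P and reverse-bump: 3 enters row 1 and ejects 2. So w(2) = 2. P is now [[3]].
Step i=1: Q has 1 at row 1, column 1; remove that cell from P, ejecting 3. So w(1) = 3. P is now [].

So w = 3 2 5 4 1 6.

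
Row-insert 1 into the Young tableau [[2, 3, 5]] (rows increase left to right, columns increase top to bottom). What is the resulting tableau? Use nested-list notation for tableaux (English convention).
In row 1, 1 replaces 2 (the leftmost entry greater than 1); 2 is bumped to row 2. 2 starts a new row 2. The new tableau is [[1, 3, 5], [2]].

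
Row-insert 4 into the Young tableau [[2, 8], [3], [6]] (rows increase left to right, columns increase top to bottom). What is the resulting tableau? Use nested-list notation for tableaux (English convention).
[[2, 4], [3, 8], [6]]

In row 1, 4 replaces 8 (the leftmost entry greater than 4); 8 is bumped to row 2. 8 is appended to row 2. The new tableau is [[2, 4], [3, 8], [6]].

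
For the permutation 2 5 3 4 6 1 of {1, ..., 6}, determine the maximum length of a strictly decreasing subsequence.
3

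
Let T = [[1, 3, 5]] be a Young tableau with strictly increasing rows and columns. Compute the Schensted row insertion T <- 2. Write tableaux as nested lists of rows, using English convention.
In row 1, 2 replaces 3 (the leftmost entry greater than 2); 3 is bumped to row 2. 3 starts a new row 2. The new tableau is [[1, 2, 5], [3]].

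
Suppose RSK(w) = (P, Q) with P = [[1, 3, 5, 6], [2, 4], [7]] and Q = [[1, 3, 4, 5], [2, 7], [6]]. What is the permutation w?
Reverse RSK: for i = n, n-1, ..., 1, locate i in Q, remove the corresponding corner cell from P, and reverse-bump its entry up through P; the value ejected from row 1 is w(i).

So w = 7 2 4 5 6 1 3.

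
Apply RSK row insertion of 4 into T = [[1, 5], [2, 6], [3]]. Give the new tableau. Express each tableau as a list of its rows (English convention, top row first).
In row 1, 4 replaces 5 (the leftmost entry greater than 4); 5 is bumped to row 2. In row 2, 5 replaces 6 (the leftmost entry greater than 5); 6 is bumped to row 3. 6 is appended to row 3. The new tableau is [[1, 4], [2, 5], [3, 6]].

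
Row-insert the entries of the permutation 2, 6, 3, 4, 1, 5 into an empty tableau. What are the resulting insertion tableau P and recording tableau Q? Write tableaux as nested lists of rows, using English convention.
Insert each entry of the permutation into P by Schensted row insertion, recording in Q the position of each new cell.

Insert 2: appended to row 1. P = [[2]].
Insert 6: appended to row 1. P = [[2, 6]].
Insert 3: 3 bumps 6 from row 1; 6 starts row 2. P = [[2, 3], [6]].
Insert 4: appended to row 1. P = [[2, 3, 4], [6]].
Insert 1: 1 bumps 2 from row 1; 2 bumps 6 from row 2; 6 starts row 3. P = [[1, 3, 4], [2], [6]].
Insert 5: appended to row 1. P = [[1, 3, 4, 5], [2], [6]].

So P = [[1, 3, 4, 5], [2], [6]], Q = [[1, 2, 4, 6], [3], [5]].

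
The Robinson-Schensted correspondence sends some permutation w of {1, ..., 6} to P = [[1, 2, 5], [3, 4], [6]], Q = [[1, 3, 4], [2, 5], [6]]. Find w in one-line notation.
Reverse RSK: for i = n, n-1, ..., 1, locate i in Q, remove the corresponding corner cell from P, and reverse-bump its entry up through P; the value ejected from row 1 is w(i).

So w = 3 1 4 6 5 2.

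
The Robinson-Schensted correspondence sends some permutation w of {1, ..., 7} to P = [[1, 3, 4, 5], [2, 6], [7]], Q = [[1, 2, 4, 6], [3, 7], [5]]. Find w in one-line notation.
Reverse the RSK construction: for i from n down to 1, find the cell of Q containing i, remove the entry at that cell from P, and reverse-bump it up through P; the value ejected from row 1 is w(i).

Step i=7: Q has 7 at row 2, column 2; remove 6 from row 2 of P and reverse-bump: 6 enters row 1 and ejects 5. So w(7) = 5. P is now [[1, 3, 4, 6], [2], [7]].
Step i=6: Q has 6 at row 1, column 4; remove that cell from P, ejecting 6. So w(6) = 6. P is now [[1, 3, 4], [2], [7]].
Step i=5: Q has 5 at row 3, column 1; remove 7 from row 3 of P and reverse-bump: 7 enters row 2 and ejects 2; 2 enters row 1 and ejects 1. So w(5) = 1. P is now [[2, 3, 4], [7]].
Step i=4: Q has 4 at row 1, column 3; remove that cell from P, ejecting 4. So w(4) = 4. P is now [[2, 3], [7]].
Step i=3: Q has 3 at row 2, column 1; remove 7 from row 2 of P and reverse-bump: 7 enters row 1 and ejects 3. So w(3) = 3. P is now [[2, 7]].
Step i=2: Q has 2 at row 1, column 2; remove that cell from P, ejecting 7. So w(2) = 7. P is now [[2]].
Step i=1: Q has 1 at row 1, column 1; remove that cell from P, ejecting 2. So w(1) = 2. P is now [].

So w = 2 7 3 4 1 6 5.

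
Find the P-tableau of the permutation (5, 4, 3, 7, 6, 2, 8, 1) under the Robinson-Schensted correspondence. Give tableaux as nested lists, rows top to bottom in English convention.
P = [[1, 6, 8], [2, 7], [3], [4], [5]]

After inserting 5: P = [[5]].
After inserting 4: P = [[4], [5]].
After inserting 3: P = [[3], [4], [5]].
After inserting 7: P = [[3, 7], [4], [5]].
After inserting 6: P = [[3, 6], [4, 7], [5]].
After inserting 2: P = [[2, 6], [3, 7], [4], [5]].
After inserting 8: P = [[2, 6, 8], [3, 7], [4], [5]].
After inserting 1: P = [[1, 6, 8], [2, 7], [3], [4], [5]].

So P = [[1, 6, 8], [2, 7], [3], [4], [5]].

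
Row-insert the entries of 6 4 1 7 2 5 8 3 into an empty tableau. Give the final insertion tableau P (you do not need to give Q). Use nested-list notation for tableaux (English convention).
P = [[1, 2, 3, 8], [4, 5], [6, 7]]

After inserting 6: P = [[6]].
After inserting 4: P = [[4], [6]].
After inserting 1: P = [[1], [4], [6]].
After inserting 7: P = [[1, 7], [4], [6]].
After inserting 2: P = [[1, 2], [4, 7], [6]].
After inserting 5: P = [[1, 2, 5], [4, 7], [6]].
After inserting 8: P = [[1, 2, 5, 8], [4, 7], [6]].
After inserting 3: P = [[1, 2, 3, 8], [4, 5], [6, 7]].

So P = [[1, 2, 3, 8], [4, 5], [6, 7]].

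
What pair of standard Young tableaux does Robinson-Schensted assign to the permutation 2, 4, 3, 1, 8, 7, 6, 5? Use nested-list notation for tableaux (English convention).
Insert each entry of the permutation into P by Schensted row insertion, recording in Q the position of each new cell.

Insert 2: appended to row 1. P = [[2]], Q = [[1]].
Insert 4: appended to row 1. P = [[2, 4]], Q = [[1, 2]].
Insert 3: 3 bumps 4 from row 1; 4 starts row 2. P = [[2, 3], [4]], Q = [[1, 2], [3]].
Insert 1: 1 bumps 2 from row 1; 2 bumps 4 from row 2; 4 starts row 3. P = [[1, 3], [2], [4]], Q = [[1, 2], [3], [4]].
Insert 8: appended to row 1. P = [[1, 3, 8], [2], [4]], Q = [[1, 2, 5], [3], [4]].
Insert 7: 7 bumps 8 from row 1; 8 appends to row 2. P = [[1, 3, 7], [2, 8], [4]], Q = [[1, 2, 5], [3, 6], [4]].
Insert 6: 6 bumps 7 from row 1; 7 bumps 8 from row 2; 8 appends to row 3. P = [[1, 3, 6], [2, 7], [4, 8]], Q = [[1, 2, 5], [3, 6], [4, 7]].
Insert 5: 5 bumps 6 from row 1; 6 bumps 7 from row 2; 7 bumps 8 from row 3; 8 starts row 4. P = [[1, 3, 5], [2, 6], [4, 7], [8]], Q = [[1, 2, 5], [3, 6], [4, 7], [8]].

So P = [[1, 3, 5], [2, 6], [4, 7], [8]], Q = [[1, 2, 5], [3, 6], [4, 7], [8]].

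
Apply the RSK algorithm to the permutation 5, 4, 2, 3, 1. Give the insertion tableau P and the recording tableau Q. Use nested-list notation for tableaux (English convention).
Insert each entry of the permutation into P by Schensted row insertion, recording in Q the position of each new cell.

Insert 5: appended to row 1. P = [[5]].
Insert 4: 4 bumps 5 from row 1; 5 starts row 2. P = [[4], [5]].
Insert 2: 2 bumps 4 from row 1; 4 bumps 5 from row 2; 5 starts row 3. P = [[2], [4], [5]].
Insert 3: appended to row 1. P = [[2, 3], [4], [5]].
Insert 1: 1 bumps 2 from row 1; 2 bumps 4 from row 2; 4 bumps 5 from row 3; 5 starts row 4. P = [[1, 3], [2], [4], [5]].

So P = [[1, 3], [2], [4], [5]], Q = [[1, 4], [2], [3], [5]].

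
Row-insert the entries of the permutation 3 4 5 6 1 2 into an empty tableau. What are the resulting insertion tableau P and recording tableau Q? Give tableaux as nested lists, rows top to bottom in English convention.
P = [[1, 2, 5, 6], [3, 4]], Q = [[1, 2, 3, 4], [5, 6]]

Insert each entry of the permutation into P by Schensted row insertion, recording in Q the position of each new cell.

Insert 3: appended to row 1. P = [[3]], Q = [[1]].
Insert 4: appended to row 1. P = [[3, 4]], Q = [[1, 2]].
Insert 5: appended to row 1. P = [[3, 4, 5]], Q = [[1, 2, 3]].
Insert 6: appended to row 1. P = [[3, 4, 5, 6]], Q = [[1, 2, 3, 4]].
Insert 1: 1 bumps 3 from row 1; 3 starts row 2. P = [[1, 4, 5, 6], [3]], Q = [[1, 2, 3, 4], [5]].
Insert 2: 2 bumps 4 from row 1; 4 appends to row 2. P = [[1, 2, 5, 6], [3, 4]], Q = [[1, 2, 3, 4], [5, 6]].

So P = [[1, 2, 5, 6], [3, 4]], Q = [[1, 2, 3, 4], [5, 6]].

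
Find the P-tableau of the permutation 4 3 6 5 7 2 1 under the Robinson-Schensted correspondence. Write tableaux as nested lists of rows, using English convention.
P = [[1, 5, 7], [2, 6], [3], [4]]

After inserting 4: P = [[4]].
After inserting 3: P = [[3], [4]].
After inserting 6: P = [[3, 6], [4]].
After inserting 5: P = [[3, 5], [4, 6]].
After inserting 7: P = [[3, 5, 7], [4, 6]].
After inserting 2: P = [[2, 5, 7], [3, 6], [4]].
After inserting 1: P = [[1, 5, 7], [2, 6], [3], [4]].

So P = [[1, 5, 7], [2, 6], [3], [4]].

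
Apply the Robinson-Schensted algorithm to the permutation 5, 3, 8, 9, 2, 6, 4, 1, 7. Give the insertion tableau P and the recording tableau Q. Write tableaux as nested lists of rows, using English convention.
Insert each entry of the permutation into P by Schensted row insertion, recording in Q the position of each new cell.

Insert 5: appended to row 1. P = [[5]].
Insert 3: 3 bumps 5 from row 1; 5 starts row 2. P = [[3], [5]].
Insert 8: appended to row 1. P = [[3, 8], [5]].
Insert 9: appended to row 1. P = [[3, 8, 9], [5]].
Insert 2: 2 bumps 3 from row 1; 3 bumps 5 from row 2; 5 starts row 3. P = [[2, 8, 9], [3], [5]].
Insert 6: 6 bumps 8 from row 1; 8 appends to row 2. P = [[2, 6, 9], [3, 8], [5]].
Insert 4: 4 bumps 6 from row 1; 6 bumps 8 from row 2; 8 appends to row 3. P = [[2, 4, 9], [3, 6], [5, 8]].
Insert 1: 1 bumps 2 from row 1; 2 bumps 3 from row 2; 3 bumps 5 from row 3; 5 starts row 4. P = [[1, 4, 9], [2, 6], [3, 8], [5]].
Insert 7: 7 bumps 9 from row 1; 9 appends to row 2. P = [[1, 4, 7], [2, 6, 9], [3, 8], [5]].

So P = [[1, 4, 7], [2, 6, 9], [3, 8], [5]], Q = [[1, 3, 4], [2, 6, 9], [5, 7], [8]].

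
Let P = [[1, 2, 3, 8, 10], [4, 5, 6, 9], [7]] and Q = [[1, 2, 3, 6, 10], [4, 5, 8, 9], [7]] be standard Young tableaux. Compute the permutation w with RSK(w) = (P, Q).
Reverse RSK: for i = n, n-1, ..., 1, locate i in Q, remove the corresponding corner cell from P, and reverse-bump its entry up through P; the value ejected from row 1 is w(i).

So w = 4 5 7 1 6 9 2 3 8 10.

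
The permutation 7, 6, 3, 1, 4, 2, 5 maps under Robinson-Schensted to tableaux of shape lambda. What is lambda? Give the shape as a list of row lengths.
Row-insert each entry into an empty tableau.

After inserting 7: P = [[7]].
After inserting 6: P = [[6], [7]].
After inserting 3: P = [[3], [6], [7]].
After inserting 1: P = [[1], [3], [6], [7]].
After inserting 4: P = [[1, 4], [3], [6], [7]].
After inserting 2: P = [[1, 2], [3, 4], [6], [7]].
After inserting 5: P = [[1, 2, 5], [3, 4], [6], [7]].

The final insertion tableau P = [[1, 2, 5], [3, 4], [6], [7]] has shape [3, 2, 1, 1].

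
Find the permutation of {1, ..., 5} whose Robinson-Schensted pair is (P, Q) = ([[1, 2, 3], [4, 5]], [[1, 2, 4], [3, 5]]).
1 4 2 5 3

Reverse the RSK construction: for i from n down to 1, find the cell of Q containing i, remove the entry at that cell from P, and reverse-bump it up through P; the value ejected from row 1 is w(i).

Step i=5: Q has 5 at row 2, column 2; remove 5 from row 2 of P and reverse-bump: 5 enters row 1 and ejects 3. So w(5) = 3. P is now [[1, 2, 5], [4]].
Step i=4: Q has 4 at row 1, column 3; remove that cell from P, ejecting 5. So w(4) = 5. P is now [[1, 2], [4]].
Step i=3: Q has 3 at row 2, column 1; remove 4 from row 2 of P and reverse-bump: 4 enters row 1 and ejects 2. So w(3) = 2. P is now [[1, 4]].
Step i=2: Q has 2 at row 1, column 2; remove that cell from P, ejecting 4. So w(2) = 4. P is now [[1]].
Step i=1: Q has 1 at row 1, column 1; remove that cell from P, ejecting 1. So w(1) = 1. P is now [].

So w = 1 4 2 5 3.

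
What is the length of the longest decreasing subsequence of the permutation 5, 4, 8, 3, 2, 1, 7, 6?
5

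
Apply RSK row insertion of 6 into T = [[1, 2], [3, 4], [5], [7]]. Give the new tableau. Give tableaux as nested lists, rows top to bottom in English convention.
6 is larger than every entry of row 1, so it is appended to row 1. The new tableau is [[1, 2, 6], [3, 4], [5], [7]].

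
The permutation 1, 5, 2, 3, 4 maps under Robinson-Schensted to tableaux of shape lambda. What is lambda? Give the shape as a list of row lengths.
RSK row insertion gives P = [[1, 2, 3, 4], [5]], which has shape [4, 1].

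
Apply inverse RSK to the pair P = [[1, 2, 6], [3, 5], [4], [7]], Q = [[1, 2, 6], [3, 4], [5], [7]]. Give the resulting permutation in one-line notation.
Reverse the RSK construction: for i from n down to 1, find the cell of Q containing i, remove the entry at that cell from P, and reverse-bump it up through P; the value ejected from row 1 is w(i).

Step i=7: Q has 7 at row 4, column 1; remove 7 from row 4 of P and reverse-bump: 7 enters row 3 and ejects 4; 4 enters row 2 and ejects 3; 3 enters row 1 and ejects 2. So w(7) = 2. P is now [[1, 3, 6], [4, 5], [7]].
Step i=6: Q has 6 at row 1, column 3; remove that cell from P, ejecting 6. So w(6) = 6. P is now [[1, 3], [4, 5], [7]].
Step i=5: Q has 5 at row 3, column 1; remove 7 from row 3 of P and reverse-bump: 7 enters row 2 and ejects 5; 5 enters row 1 and ejects 3. So w(5) = 3. P is now [[1, 5], [4, 7]].
Step i=4: Q has 4 at row 2, column 2; remove 7 from row 2 of P and reverse-bump: 7 enters row 1 and ejects 5. So w(4) = 5. P is now [[1, 7], [4]].
Step i=3: Q has 3 at row 2, column 1; remove 4 from row 2 of P and reverse-bump: 4 enters row 1 and ejects 1. So w(3) = 1. P is now [[4, 7]].
Step i=2: Q has 2 at row 1, column 2; remove that cell from P, ejecting 7. So w(2) = 7. P is now [[4]].
Step i=1: Q has 1 at row 1, column 1; remove that cell from P, ejecting 4. So w(1) = 4. P is now [].

So w = 4 7 1 5 3 6 2.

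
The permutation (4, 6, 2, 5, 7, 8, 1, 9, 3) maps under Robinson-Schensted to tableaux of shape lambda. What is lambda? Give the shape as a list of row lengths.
Row-insert each entry into an empty tableau.

After inserting 4: P = [[4]].
After inserting 6: P = [[4, 6]].
After inserting 2: P = [[2, 6], [4]].
After inserting 5: P = [[2, 5], [4, 6]].
After inserting 7: P = [[2, 5, 7], [4, 6]].
After inserting 8: P = [[2, 5, 7, 8], [4, 6]].
After inserting 1: P = [[1, 5, 7, 8], [2, 6], [4]].
After inserting 9: P = [[1, 5, 7, 8, 9], [2, 6], [4]].
After inserting 3: P = [[1, 3, 7, 8, 9], [2, 5], [4, 6]].

The final insertion tableau P = [[1, 3, 7, 8, 9], [2, 5], [4, 6]] has shape [5, 2, 2].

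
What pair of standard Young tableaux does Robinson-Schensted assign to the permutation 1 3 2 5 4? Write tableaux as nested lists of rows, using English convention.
P = [[1, 2, 4], [3, 5]], Q = [[1, 2, 4], [3, 5]]

Insert each entry of the permutation into P by Schensted row insertion, recording in Q the position of each new cell.

Insert 1: appended to row 1. P = [[1]], Q = [[1]].
Insert 3: appended to row 1. P = [[1, 3]], Q = [[1, 2]].
Insert 2: 2 bumps 3 from row 1; 3 starts row 2. P = [[1, 2], [3]], Q = [[1, 2], [3]].
Insert 5: appended to row 1. P = [[1, 2, 5], [3]], Q = [[1, 2, 4], [3]].
Insert 4: 4 bumps 5 from row 1; 5 appends to row 2. P = [[1, 2, 4], [3, 5]], Q = [[1, 2, 4], [3, 5]].

So P = [[1, 2, 4], [3, 5]], Q = [[1, 2, 4], [3, 5]].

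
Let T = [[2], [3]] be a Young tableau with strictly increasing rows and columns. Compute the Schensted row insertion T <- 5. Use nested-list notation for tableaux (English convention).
5 is larger than every entry of row 1, so it is appended to row 1. The new tableau is [[2, 5], [3]].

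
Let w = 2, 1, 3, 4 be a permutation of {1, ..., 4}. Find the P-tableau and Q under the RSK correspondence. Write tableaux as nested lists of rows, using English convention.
Insert each entry of the permutation into P by Schensted row insertion, recording in Q the position of each new cell.

Insert 2: appended to row 1. P = [[2]], Q = [[1]].
Insert 1: 1 bumps 2 from row 1; 2 starts row 2. P = [[1], [2]], Q = [[1], [2]].
Insert 3: appended to row 1. P = [[1, 3], [2]], Q = [[1, 3], [2]].
Insert 4: appended to row 1. P = [[1, 3, 4], [2]], Q = [[1, 3, 4], [2]].

So P = [[1, 3, 4], [2]], Q = [[1, 3, 4], [2]].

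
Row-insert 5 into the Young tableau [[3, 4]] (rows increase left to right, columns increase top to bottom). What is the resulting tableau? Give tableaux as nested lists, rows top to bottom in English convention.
5 is larger than every entry of row 1, so it is appended to row 1. The new tableau is [[3, 4, 5]].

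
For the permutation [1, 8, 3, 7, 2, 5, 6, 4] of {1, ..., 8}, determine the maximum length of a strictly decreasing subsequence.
4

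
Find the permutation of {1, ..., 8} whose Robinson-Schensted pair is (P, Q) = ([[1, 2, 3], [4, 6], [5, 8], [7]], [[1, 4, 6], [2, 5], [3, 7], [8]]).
7 5 1 8 2 6 4 3

Reverse the RSK construction: for i from n down to 1, find the cell of Q containing i, remove the entry at that cell from P, and reverse-bump it up through P; the value ejected from row 1 is w(i).

Step i=8: Q has 8 at row 4, column 1; remove 7 from row 4 of P and reverse-bump: 7 enters row 3 and ejects 5; 5 enters row 2 and ejects 4; 4 enters row 1 and ejects 3. So w(8) = 3. P is now [[1, 2, 4], [5, 6], [7, 8]].
Step i=7: Q has 7 at row 3, column 2; remove 8 from row 3 of P and reverse-bump: 8 enters row 2 and ejects 6; 6 enters row 1 and ejects 4. So w(7) = 4. P is now [[1, 2, 6], [5, 8], [7]].
Step i=6: Q has 6 at row 1, column 3; remove that cell from P, ejecting 6. So w(6) = 6. P is now [[1, 2], [5, 8], [7]].
Step i=5: Q has 5 at row 2, column 2; remove 8 from row 2 of P and reverse-bump: 8 enters row 1 and ejects 2. So w(5) = 2. P is now [[1, 8], [5], [7]].
Step i=4: Q has 4 at row 1, column 2; remove that cell from P, ejecting 8. So w(4) = 8. P is now [[1], [5], [7]].
Step i=3: Q has 3 at row 3, column 1; remove 7 from row 3 of P and reverse-bump: 7 enters row 2 and ejects 5; 5 enters row 1 and ejects 1. So w(3) = 1. P is now [[5], [7]].
Step i=2: Q has 2 at row 2, column 1; remove 7 from row 2 of P and reverse-bump: 7 enters row 1 and ejects 5. So w(2) = 5. P is now [[7]].
Step i=1: Q has 1 at row 1, column 1; remove that cell from P, ejecting 7. So w(1) = 7. P is now [].

So w = 7 5 1 8 2 6 4 3.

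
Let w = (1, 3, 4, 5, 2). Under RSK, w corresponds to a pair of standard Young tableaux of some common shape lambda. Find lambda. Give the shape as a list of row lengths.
Row-insert each entry into an empty tableau.

After inserting 1: P = [[1]].
After inserting 3: P = [[1, 3]].
After inserting 4: P = [[1, 3, 4]].
After inserting 5: P = [[1, 3, 4, 5]].
After inserting 2: P = [[1, 2, 4, 5], [3]].

The final insertion tableau P = [[1, 2, 4, 5], [3]] has shape [4, 1].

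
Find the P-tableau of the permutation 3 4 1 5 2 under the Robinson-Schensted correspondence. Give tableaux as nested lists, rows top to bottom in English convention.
P = [[1, 2, 5], [3, 4]]

After inserting 3: P = [[3]].
After inserting 4: P = [[3, 4]].
After inserting 1: P = [[1, 4], [3]].
After inserting 5: P = [[1, 4, 5], [3]].
After inserting 2: P = [[1, 2, 5], [3, 4]].

So P = [[1, 2, 5], [3, 4]].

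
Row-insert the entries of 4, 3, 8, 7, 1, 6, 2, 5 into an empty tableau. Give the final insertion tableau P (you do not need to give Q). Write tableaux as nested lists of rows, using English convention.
Insert 4: appended to row 1. P = [[4]].
Insert 3: 3 bumps 4 from row 1; 4 starts row 2. P = [[3], [4]].
Insert 8: appended to row 1. P = [[3, 8], [4]].
Insert 7: 7 bumps 8 from row 1; 8 appends to row 2. P = [[3, 7], [4, 8]].
Insert 1: 1 bumps 3 from row 1; 3 bumps 4 from row 2; 4 starts row 3. P = [[1, 7], [3, 8], [4]].
Insert 6: 6 bumps 7 from row 1; 7 bumps 8 from row 2; 8 appends to row 3. P = [[1, 6], [3, 7], [4, 8]].
Insert 2: 2 bumps 6 from row 1; 6 bumps 7 from row 2; 7 bumps 8 from row 3; 8 starts row 4. P = [[1, 2], [3, 6], [4, 7], [8]].
Insert 5: appended to row 1. P = [[1, 2, 5], [3, 6], [4, 7], [8]].

So P = [[1, 2, 5], [3, 6], [4, 7], [8]].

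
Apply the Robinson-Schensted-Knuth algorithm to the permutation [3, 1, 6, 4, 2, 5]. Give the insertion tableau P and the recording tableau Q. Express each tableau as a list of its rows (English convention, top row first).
P = [[1, 2, 5], [3, 4], [6]], Q = [[1, 3, 6], [2, 4], [5]]

Insert each entry of the permutation into P by Schensted row insertion, recording in Q the position of each new cell.

Insert 3: appended to row 1. P = [[3]].
Insert 1: 1 bumps 3 from row 1; 3 starts row 2. P = [[1], [3]].
Insert 6: appended to row 1. P = [[1, 6], [3]].
Insert 4: 4 bumps 6 from row 1; 6 appends to row 2. P = [[1, 4], [3, 6]].
Insert 2: 2 bumps 4 from row 1; 4 bumps 6 from row 2; 6 starts row 3. P = [[1, 2], [3, 4], [6]].
Insert 5: appended to row 1. P = [[1, 2, 5], [3, 4], [6]].

So P = [[1, 2, 5], [3, 4], [6]], Q = [[1, 3, 6], [2, 4], [5]].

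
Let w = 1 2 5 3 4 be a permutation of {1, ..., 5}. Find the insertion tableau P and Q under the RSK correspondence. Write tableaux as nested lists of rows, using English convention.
P = [[1, 2, 3, 4], [5]], Q = [[1, 2, 3, 5], [4]]

Insert each entry of the permutation into P by Schensted row insertion, recording in Q the position of each new cell.

Insert 1: appended to row 1. P = [[1]], Q = [[1]].
Insert 2: appended to row 1. P = [[1, 2]], Q = [[1, 2]].
Insert 5: appended to row 1. P = [[1, 2, 5]], Q = [[1, 2, 3]].
Insert 3: 3 bumps 5 from row 1; 5 starts row 2. P = [[1, 2, 3], [5]], Q = [[1, 2, 3], [4]].
Insert 4: appended to row 1. P = [[1, 2, 3, 4], [5]], Q = [[1, 2, 3, 5], [4]].

So P = [[1, 2, 3, 4], [5]], Q = [[1, 2, 3, 5], [4]].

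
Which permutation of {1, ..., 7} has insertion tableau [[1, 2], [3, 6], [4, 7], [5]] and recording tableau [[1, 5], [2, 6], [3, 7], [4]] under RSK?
Reverse the RSK construction: for i from n down to 1, find the cell of Q containing i, remove the entry at that cell from P, and reverse-bump it up through P; the value ejected from row 1 is w(i).

Step i=7: Q has 7 at row 3, column 2; remove 7 from row 3 of P and reverse-bump: 7 enters row 2 and ejects 6; 6 enters row 1 and ejects 2. So w(7) = 2. P is now [[1, 6], [3, 7], [4], [5]].
Step i=6: Q has 6 at row 2, column 2; remove 7 from row 2 of P and reverse-bump: 7 enters row 1 and ejects 6. So w(6) = 6. P is now [[1, 7], [3], [4], [5]].
Step i=5: Q has 5 at row 1, column 2; remove that cell from P, ejecting 7. So w(5) = 7. P is now [[1], [3], [4], [5]].
Step i=4: Q has 4 at row 4, column 1; remove 5 from row 4 of P and reverse-bump: 5 enters row 3 and ejects 4; 4 enters row 2 and ejects 3; 3 enters row 1 and ejects 1. So w(4) = 1. P is now [[3], [4], [5]].
Step i=3: Q has 3 at row 3, column 1; remove 5 from row 3 of P and reverse-bump: 5 enters row 2 and ejects 4; 4 enters row 1 and ejects 3. So w(3) = 3. P is now [[4], [5]].
Step i=2: Q has 2 at row 2, column 1; remove 5 from row 2 of P and reverse-bump: 5 enters row 1 and ejects 4. So w(2) = 4. P is now [[5]].
Step i=1: Q has 1 at row 1, column 1; remove that cell from P, ejecting 5. So w(1) = 5. P is now [].

So w = 5 4 3 1 7 6 2.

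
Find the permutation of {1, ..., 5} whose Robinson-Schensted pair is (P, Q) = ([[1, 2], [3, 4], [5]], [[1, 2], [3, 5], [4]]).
Reverse RSK: for i = n, n-1, ..., 1, locate i in Q, remove the corresponding corner cell from P, and reverse-bump its entry up through P; the value ejected from row 1 is w(i).

So w = 3 5 4 1 2.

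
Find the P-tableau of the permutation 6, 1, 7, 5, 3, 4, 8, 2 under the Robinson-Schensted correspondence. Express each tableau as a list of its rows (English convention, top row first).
P = [[1, 2, 4, 8], [3, 7], [5], [6]]

Insert 6: appended to row 1. P = [[6]].
Insert 1: 1 bumps 6 from row 1; 6 starts row 2. P = [[1], [6]].
Insert 7: appended to row 1. P = [[1, 7], [6]].
Insert 5: 5 bumps 7 from row 1; 7 appends to row 2. P = [[1, 5], [6, 7]].
Insert 3: 3 bumps 5 from row 1; 5 bumps 6 from row 2; 6 starts row 3. P = [[1, 3], [5, 7], [6]].
Insert 4: appended to row 1. P = [[1, 3, 4], [5, 7], [6]].
Insert 8: appended to row 1. P = [[1, 3, 4, 8], [5, 7], [6]].
Insert 2: 2 bumps 3 from row 1; 3 bumps 5 from row 2; 5 bumps 6 from row 3; 6 starts row 4. P = [[1, 2, 4, 8], [3, 7], [5], [6]].

So P = [[1, 2, 4, 8], [3, 7], [5], [6]].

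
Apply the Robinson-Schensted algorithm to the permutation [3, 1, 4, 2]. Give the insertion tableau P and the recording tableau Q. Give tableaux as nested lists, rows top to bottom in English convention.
P = [[1, 2], [3, 4]], Q = [[1, 3], [2, 4]]

Insert each entry of the permutation into P by Schensted row insertion, recording in Q the position of each new cell.

After inserting 3: P = [[3]].
After inserting 1: P = [[1], [3]].
After inserting 4: P = [[1, 4], [3]].
After inserting 2: P = [[1, 2], [3, 4]].

So P = [[1, 2], [3, 4]], Q = [[1, 3], [2, 4]].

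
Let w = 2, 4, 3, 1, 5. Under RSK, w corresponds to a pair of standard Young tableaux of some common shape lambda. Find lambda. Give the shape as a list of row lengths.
[3, 1, 1]

Row-insert each entry into an empty tableau.

After inserting 2: P = [[2]].
After inserting 4: P = [[2, 4]].
After inserting 3: P = [[2, 3], [4]].
After inserting 1: P = [[1, 3], [2], [4]].
After inserting 5: P = [[1, 3, 5], [2], [4]].

The final insertion tableau P = [[1, 3, 5], [2], [4]] has shape [3, 1, 1].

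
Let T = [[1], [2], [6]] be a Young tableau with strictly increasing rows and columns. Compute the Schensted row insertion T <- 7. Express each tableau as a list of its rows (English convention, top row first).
7 is larger than every entry of row 1, so it is appended to row 1. The new tableau is [[1, 7], [2], [6]].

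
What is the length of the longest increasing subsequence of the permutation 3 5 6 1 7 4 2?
4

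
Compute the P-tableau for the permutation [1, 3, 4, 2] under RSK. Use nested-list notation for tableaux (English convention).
Insert 1: appended to row 1. P = [[1]].
Insert 3: appended to row 1. P = [[1, 3]].
Insert 4: appended to row 1. P = [[1, 3, 4]].
Insert 2: 2 bumps 3 from row 1; 3 starts row 2. P = [[1, 2, 4], [3]].

So P = [[1, 2, 4], [3]].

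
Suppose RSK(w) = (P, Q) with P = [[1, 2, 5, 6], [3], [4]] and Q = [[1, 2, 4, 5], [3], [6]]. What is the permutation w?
1 4 3 5 6 2

Reverse the RSK construction: for i from n down to 1, find the cell of Q containing i, remove the entry at that cell from P, and reverse-bump it up through P; the value ejected from row 1 is w(i).

Step i=6: Q has 6 at row 3, column 1; remove 4 from row 3 of P and reverse-bump: 4 enters row 2 and ejects 3; 3 enters row 1 and ejects 2. So w(6) = 2. P is now [[1, 3, 5, 6], [4]].
Step i=5: Q has 5 at row 1, column 4; remove that cell from P, ejecting 6. So w(5) = 6. P is now [[1, 3, 5], [4]].
Step i=4: Q has 4 at row 1, column 3; remove that cell from P, ejecting 5. So w(4) = 5. P is now [[1, 3], [4]].
Step i=3: Q has 3 at row 2, column 1; remove 4 from row 2 of P and reverse-bump: 4 enters row 1 and ejects 3. So w(3) = 3. P is now [[1, 4]].
Step i=2: Q has 2 at row 1, column 2; remove that cell from P, ejecting 4. So w(2) = 4. P is now [[1]].
Step i=1: Q has 1 at row 1, column 1; remove that cell from P, ejecting 1. So w(1) = 1. P is now [].

So w = 1 4 3 5 6 2.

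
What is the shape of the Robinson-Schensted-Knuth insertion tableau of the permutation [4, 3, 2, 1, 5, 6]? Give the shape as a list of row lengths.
[3, 1, 1, 1]

Row-insert each entry into an empty tableau.

After inserting 4: P = [[4]].
After inserting 3: P = [[3], [4]].
After inserting 2: P = [[2], [3], [4]].
After inserting 1: P = [[1], [2], [3], [4]].
After inserting 5: P = [[1, 5], [2], [3], [4]].
After inserting 6: P = [[1, 5, 6], [2], [3], [4]].

The final insertion tableau P = [[1, 5, 6], [2], [3], [4]] has shape [3, 1, 1, 1].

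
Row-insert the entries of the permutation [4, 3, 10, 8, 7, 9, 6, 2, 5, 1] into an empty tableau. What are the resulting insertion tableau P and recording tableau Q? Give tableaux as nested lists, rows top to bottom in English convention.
P = [[1, 5, 9], [2, 6], [3, 7], [4], [8], [10]], Q = [[1, 3, 6], [2, 4], [5, 9], [7], [8], [10]]

Insert each entry of the permutation into P by Schensted row insertion, recording in Q the position of each new cell.

After inserting 4: P = [[4]].
After inserting 3: P = [[3], [4]].
After inserting 10: P = [[3, 10], [4]].
After inserting 8: P = [[3, 8], [4, 10]].
After inserting 7: P = [[3, 7], [4, 8], [10]].
After inserting 9: P = [[3, 7, 9], [4, 8], [10]].
After inserting 6: P = [[3, 6, 9], [4, 7], [8], [10]].
After inserting 2: P = [[2, 6, 9], [3, 7], [4], [8], [10]].
After inserting 5: P = [[2, 5, 9], [3, 6], [4, 7], [8], [10]].
After inserting 1: P = [[1, 5, 9], [2, 6], [3, 7], [4], [8], [10]].

So P = [[1, 5, 9], [2, 6], [3, 7], [4], [8], [10]], Q = [[1, 3, 6], [2, 4], [5, 9], [7], [8], [10]].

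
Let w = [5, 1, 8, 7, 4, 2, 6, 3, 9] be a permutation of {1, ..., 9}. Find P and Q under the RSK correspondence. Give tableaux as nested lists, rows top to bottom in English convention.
Insert each entry of the permutation into P by Schensted row insertion, recording in Q the position of each new cell.

Insert 5: appended to row 1. P = [[5]], Q = [[1]].
Insert 1: 1 bumps 5 from row 1; 5 starts row 2. P = [[1], [5]], Q = [[1], [2]].
Insert 8: appended to row 1. P = [[1, 8], [5]], Q = [[1, 3], [2]].
Insert 7: 7 bumps 8 from row 1; 8 appends to row 2. P = [[1, 7], [5, 8]], Q = [[1, 3], [2, 4]].
Insert 4: 4 bumps 7 from row 1; 7 bumps 8 from row 2; 8 starts row 3. P = [[1, 4], [5, 7], [8]], Q = [[1, 3], [2, 4], [5]].
Insert 2: 2 bumps 4 from row 1; 4 bumps 5 from row 2; 5 bumps 8 from row 3; 8 starts row 4. P = [[1, 2], [4, 7], [5], [8]], Q = [[1, 3], [2, 4], [5], [6]].
Insert 6: appended to row 1. P = [[1, 2, 6], [4, 7], [5], [8]], Q = [[1, 3, 7], [2, 4], [5], [6]].
Insert 3: 3 bumps 6 from row 1; 6 bumps 7 from row 2; 7 appends to row 3. P = [[1, 2, 3], [4, 6], [5, 7], [8]], Q = [[1, 3, 7], [2, 4], [5, 8], [6]].
Insert 9: appended to row 1. P = [[1, 2, 3, 9], [4, 6], [5, 7], [8]], Q = [[1, 3, 7, 9], [2, 4], [5, 8], [6]].

So P = [[1, 2, 3, 9], [4, 6], [5, 7], [8]], Q = [[1, 3, 7, 9], [2, 4], [5, 8], [6]].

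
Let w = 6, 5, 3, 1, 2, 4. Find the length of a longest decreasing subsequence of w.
4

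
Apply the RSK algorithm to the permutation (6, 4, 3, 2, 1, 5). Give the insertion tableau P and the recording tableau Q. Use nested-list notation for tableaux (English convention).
Insert each entry of the permutation into P by Schensted row insertion, recording in Q the position of each new cell.

Insert 6: appended to row 1. P = [[6]].
Insert 4: 4 bumps 6 from row 1; 6 starts row 2. P = [[4], [6]].
Insert 3: 3 bumps 4 from row 1; 4 bumps 6 from row 2; 6 starts row 3. P = [[3], [4], [6]].
Insert 2: 2 bumps 3 from row 1; 3 bumps 4 from row 2; 4 bumps 6 from row 3; 6 starts row 4. P = [[2], [3], [4], [6]].
Insert 1: 1 bumps 2 from row 1; 2 bumps 3 from row 2; 3 bumps 4 from row 3; 4 bumps 6 from row 4; 6 starts row 5. P = [[1], [2], [3], [4], [6]].
Insert 5: appended to row 1. P = [[1, 5], [2], [3], [4], [6]].

So P = [[1, 5], [2], [3], [4], [6]], Q = [[1, 6], [2], [3], [4], [5]].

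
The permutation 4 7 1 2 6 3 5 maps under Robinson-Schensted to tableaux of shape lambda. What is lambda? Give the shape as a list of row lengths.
RSK row insertion gives P = [[1, 2, 3, 5], [4, 6], [7]], which has shape [4, 2, 1].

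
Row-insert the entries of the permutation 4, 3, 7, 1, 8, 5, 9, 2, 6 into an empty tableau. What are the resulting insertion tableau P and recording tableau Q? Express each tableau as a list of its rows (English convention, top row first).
P = [[1, 2, 6, 9], [3, 5, 8], [4, 7]], Q = [[1, 3, 5, 7], [2, 6, 9], [4, 8]]

Insert each entry of the permutation into P by Schensted row insertion, recording in Q the position of each new cell.

Insert 4: appended to row 1. P = [[4]], Q = [[1]].
Insert 3: 3 bumps 4 from row 1; 4 starts row 2. P = [[3], [4]], Q = [[1], [2]].
Insert 7: appended to row 1. P = [[3, 7], [4]], Q = [[1, 3], [2]].
Insert 1: 1 bumps 3 from row 1; 3 bumps 4 from row 2; 4 starts row 3. P = [[1, 7], [3], [4]], Q = [[1, 3], [2], [4]].
Insert 8: appended to row 1. P = [[1, 7, 8], [3], [4]], Q = [[1, 3, 5], [2], [4]].
Insert 5: 5 bumps 7 from row 1; 7 appends to row 2. P = [[1, 5, 8], [3, 7], [4]], Q = [[1, 3, 5], [2, 6], [4]].
Insert 9: appended to row 1. P = [[1, 5, 8, 9], [3, 7], [4]], Q = [[1, 3, 5, 7], [2, 6], [4]].
Insert 2: 2 bumps 5 from row 1; 5 bumps 7 from row 2; 7 appends to row 3. P = [[1, 2, 8, 9], [3, 5], [4, 7]], Q = [[1, 3, 5, 7], [2, 6], [4, 8]].
Insert 6: 6 bumps 8 from row 1; 8 appends to row 2. P = [[1, 2, 6, 9], [3, 5, 8], [4, 7]], Q = [[1, 3, 5, 7], [2, 6, 9], [4, 8]].

So P = [[1, 2, 6, 9], [3, 5, 8], [4, 7]], Q = [[1, 3, 5, 7], [2, 6, 9], [4, 8]].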